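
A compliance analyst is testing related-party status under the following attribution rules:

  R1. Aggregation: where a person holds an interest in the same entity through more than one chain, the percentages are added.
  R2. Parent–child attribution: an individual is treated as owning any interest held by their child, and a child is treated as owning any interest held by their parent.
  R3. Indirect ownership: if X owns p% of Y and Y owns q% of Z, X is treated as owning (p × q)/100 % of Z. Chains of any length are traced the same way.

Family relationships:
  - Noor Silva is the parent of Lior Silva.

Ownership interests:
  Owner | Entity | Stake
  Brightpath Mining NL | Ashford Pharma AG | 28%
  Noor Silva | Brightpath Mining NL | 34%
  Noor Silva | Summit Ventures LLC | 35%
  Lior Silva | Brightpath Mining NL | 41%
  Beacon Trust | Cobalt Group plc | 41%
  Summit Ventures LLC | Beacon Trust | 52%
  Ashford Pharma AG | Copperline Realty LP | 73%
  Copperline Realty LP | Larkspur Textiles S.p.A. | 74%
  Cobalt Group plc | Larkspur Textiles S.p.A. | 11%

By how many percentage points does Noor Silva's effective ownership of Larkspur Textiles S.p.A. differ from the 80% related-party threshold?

67.83498

By parent–child attribution (R2), Noor Silva is treated as also owning Lior Silva's interest in Brightpath Mining NL, giving 34% + 41% = 75%.
Chain via Summit Ventures LLC → Beacon Trust → Cobalt Group plc (R3): 35% × 52% × 41% × 11% = 0.82082% of Larkspur Textiles S.p.A.
Chain via Brightpath Mining NL → Ashford Pharma AG → Copperline Realty LP (R3): 75% × 28% × 73% × 74% = 11.3442% of Larkspur Textiles S.p.A.
Aggregating (R1): 0.82082% + 11.3442% = 12.16502%.
12.16502% falls short of the 80% threshold by 67.83498 percentage points.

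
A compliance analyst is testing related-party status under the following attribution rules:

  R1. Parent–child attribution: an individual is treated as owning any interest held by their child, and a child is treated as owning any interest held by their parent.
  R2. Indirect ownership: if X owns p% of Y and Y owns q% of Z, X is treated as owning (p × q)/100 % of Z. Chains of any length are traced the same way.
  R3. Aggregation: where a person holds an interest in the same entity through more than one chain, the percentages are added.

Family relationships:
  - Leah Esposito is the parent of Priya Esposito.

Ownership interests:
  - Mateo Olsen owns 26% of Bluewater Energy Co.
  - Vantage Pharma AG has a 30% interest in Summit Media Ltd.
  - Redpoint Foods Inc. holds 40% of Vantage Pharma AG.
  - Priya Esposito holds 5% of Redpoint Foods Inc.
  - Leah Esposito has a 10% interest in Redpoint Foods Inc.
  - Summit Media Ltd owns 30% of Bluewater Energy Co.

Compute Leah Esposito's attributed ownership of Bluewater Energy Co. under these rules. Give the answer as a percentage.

0.54%

By parent–child attribution (R1), Leah Esposito is treated as also owning Priya Esposito's interest in Redpoint Foods Inc, giving 10% + 5% = 15%.
Chain via Redpoint Foods Inc. → Vantage Pharma AG → Summit Media Ltd (R2): 15% × 40% × 30% × 30% = 0.54% of Bluewater Energy Co.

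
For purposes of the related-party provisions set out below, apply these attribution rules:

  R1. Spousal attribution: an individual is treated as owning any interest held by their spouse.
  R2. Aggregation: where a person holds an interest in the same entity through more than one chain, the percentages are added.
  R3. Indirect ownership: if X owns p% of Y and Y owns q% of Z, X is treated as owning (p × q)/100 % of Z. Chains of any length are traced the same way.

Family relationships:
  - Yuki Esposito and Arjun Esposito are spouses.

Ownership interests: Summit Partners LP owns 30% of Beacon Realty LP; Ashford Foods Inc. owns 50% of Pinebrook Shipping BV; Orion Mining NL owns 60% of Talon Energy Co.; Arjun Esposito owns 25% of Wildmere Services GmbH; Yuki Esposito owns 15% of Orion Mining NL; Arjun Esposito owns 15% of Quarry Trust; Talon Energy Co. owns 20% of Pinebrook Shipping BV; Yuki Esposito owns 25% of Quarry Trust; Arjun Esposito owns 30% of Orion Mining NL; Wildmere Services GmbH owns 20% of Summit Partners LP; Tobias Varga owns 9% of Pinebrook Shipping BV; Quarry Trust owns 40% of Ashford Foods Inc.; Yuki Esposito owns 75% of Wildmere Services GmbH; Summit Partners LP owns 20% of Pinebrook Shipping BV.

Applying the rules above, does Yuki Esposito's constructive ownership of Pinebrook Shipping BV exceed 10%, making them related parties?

Yes

By spousal attribution (R1), Yuki Esposito is treated as also owning Arjun Esposito's interest in Orion Mining NL, giving 15% + 30% = 45%.
By spousal attribution (R1), Yuki Esposito is treated as also owning Arjun Esposito's interest in Quarry Trust, giving 25% + 15% = 40%.
By spousal attribution (R1), Yuki Esposito is treated as also owning Arjun Esposito's interest in Wildmere Services GmbH, giving 75% + 25% = 100%.
Chain via Orion Mining NL → Talon Energy Co. (R3): 45% × 60% × 20% = 5.4% of Pinebrook Shipping BV.
Chain via Quarry Trust → Ashford Foods Inc. (R3): 40% × 40% × 50% = 8% of Pinebrook Shipping BV.
Chain via Wildmere Services GmbH → Summit Partners LP (R3): 100% × 20% × 20% = 4% of Pinebrook Shipping BV.
Aggregating (R2): 5.4% + 8% + 4% = 17.4%.
17.4% exceeds the 10% threshold, so Yuki is a related party to Pinebrook Shipping BV.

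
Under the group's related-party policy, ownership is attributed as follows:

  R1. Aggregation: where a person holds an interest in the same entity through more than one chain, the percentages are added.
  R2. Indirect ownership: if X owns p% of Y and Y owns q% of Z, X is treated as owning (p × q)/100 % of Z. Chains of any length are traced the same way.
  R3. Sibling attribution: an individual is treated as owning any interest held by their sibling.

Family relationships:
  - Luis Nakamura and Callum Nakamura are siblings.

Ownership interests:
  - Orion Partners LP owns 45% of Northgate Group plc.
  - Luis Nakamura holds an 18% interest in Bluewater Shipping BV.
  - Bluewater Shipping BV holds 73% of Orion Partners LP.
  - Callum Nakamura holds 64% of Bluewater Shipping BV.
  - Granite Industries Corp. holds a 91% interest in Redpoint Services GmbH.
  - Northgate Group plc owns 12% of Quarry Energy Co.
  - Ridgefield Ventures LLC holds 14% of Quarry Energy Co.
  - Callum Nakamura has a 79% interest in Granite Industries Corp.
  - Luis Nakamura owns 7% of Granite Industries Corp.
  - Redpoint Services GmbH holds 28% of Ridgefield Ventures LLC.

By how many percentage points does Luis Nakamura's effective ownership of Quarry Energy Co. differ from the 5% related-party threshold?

By sibling attribution (R3), Luis Nakamura is treated as also owning Callum Nakamura's interest in Bluewater Shipping BV, giving 18% + 64% = 82%.
By sibling attribution (R3), Luis Nakamura is treated as also owning Callum Nakamura's interest in Granite Industries Corp, giving 7% + 79% = 86%.
Chain via Bluewater Shipping BV → Orion Partners LP → Northgate Group plc (R2): 82% × 73% × 45% × 12% = 3.23244% of Quarry Energy Co.
Chain via Granite Industries Corp. → Redpoint Services GmbH → Ridgefield Ventures LLC (R2): 86% × 91% × 28% × 14% = 3.067792% of Quarry Energy Co.
Aggregating (R1): 3.23244% + 3.067792% = 6.300232%.
6.300232% exceeds the 5% threshold by 1.300232 percentage points.

1.300232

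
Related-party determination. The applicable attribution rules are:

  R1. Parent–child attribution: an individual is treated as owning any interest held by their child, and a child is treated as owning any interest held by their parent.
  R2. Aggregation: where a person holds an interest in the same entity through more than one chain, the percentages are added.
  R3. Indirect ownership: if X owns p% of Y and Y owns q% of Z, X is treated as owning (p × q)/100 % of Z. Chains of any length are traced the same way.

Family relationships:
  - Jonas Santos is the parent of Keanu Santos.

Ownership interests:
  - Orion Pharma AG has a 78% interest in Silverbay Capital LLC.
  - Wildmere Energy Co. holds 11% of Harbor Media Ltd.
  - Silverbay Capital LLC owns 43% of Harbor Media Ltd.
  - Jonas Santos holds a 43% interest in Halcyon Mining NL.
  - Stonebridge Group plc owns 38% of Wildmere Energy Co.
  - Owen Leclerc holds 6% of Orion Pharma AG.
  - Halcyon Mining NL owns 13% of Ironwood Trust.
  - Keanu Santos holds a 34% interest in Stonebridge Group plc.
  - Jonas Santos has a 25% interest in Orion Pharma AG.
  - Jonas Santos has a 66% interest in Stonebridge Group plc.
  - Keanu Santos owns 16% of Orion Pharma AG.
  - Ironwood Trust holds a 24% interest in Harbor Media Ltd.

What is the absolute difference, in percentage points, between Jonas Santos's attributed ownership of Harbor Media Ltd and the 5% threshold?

14.273

By parent–child attribution (R1), Jonas Santos is treated as also owning Keanu Santos's interest in Stonebridge Group plc, giving 66% + 34% = 100%.
By parent–child attribution (R1), Jonas Santos is treated as also owning Keanu Santos's interest in Orion Pharma AG, giving 25% + 16% = 41%.
Chain via Stonebridge Group plc → Wildmere Energy Co. (R3): 100% × 38% × 11% = 4.18% of Harbor Media Ltd.
Chain via Halcyon Mining NL → Ironwood Trust (R3): 43% × 13% × 24% = 1.3416% of Harbor Media Ltd.
Chain via Orion Pharma AG → Silverbay Capital LLC (R3): 41% × 78% × 43% = 13.7514% of Harbor Media Ltd.
Aggregating (R2): 4.18% + 1.3416% + 13.7514% = 19.273%.
19.273% exceeds the 5% threshold by 14.273 percentage points.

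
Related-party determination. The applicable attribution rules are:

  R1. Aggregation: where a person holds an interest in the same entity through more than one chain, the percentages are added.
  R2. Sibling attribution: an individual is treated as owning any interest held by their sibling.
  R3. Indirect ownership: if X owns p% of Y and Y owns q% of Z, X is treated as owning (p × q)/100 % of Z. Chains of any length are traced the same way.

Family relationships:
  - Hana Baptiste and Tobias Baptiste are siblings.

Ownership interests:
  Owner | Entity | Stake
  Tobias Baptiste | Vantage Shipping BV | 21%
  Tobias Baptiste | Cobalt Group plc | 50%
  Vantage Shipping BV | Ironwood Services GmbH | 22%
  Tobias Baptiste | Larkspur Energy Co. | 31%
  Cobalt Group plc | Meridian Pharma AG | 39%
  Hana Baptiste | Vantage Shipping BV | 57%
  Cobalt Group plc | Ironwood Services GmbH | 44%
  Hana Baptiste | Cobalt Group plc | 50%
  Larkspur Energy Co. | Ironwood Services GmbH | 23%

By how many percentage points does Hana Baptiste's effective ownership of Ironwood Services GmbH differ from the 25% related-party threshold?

By sibling attribution (R2), Hana Baptiste is treated as also owning Tobias Baptiste's interest in Vantage Shipping BV, giving 57% + 21% = 78%.
By sibling attribution (R2), Hana Baptiste is treated as also owning Tobias Baptiste's interest in Cobalt Group plc, giving 50% + 50% = 100%.
By sibling attribution (R2), Hana Baptiste is treated as owning Tobias Baptiste's 31% interest in Larkspur Energy Co.
Chain via Vantage Shipping BV (R3): 78% × 22% = 17.16% of Ironwood Services GmbH.
Chain via Cobalt Group plc (R3): 100% × 44% = 44% of Ironwood Services GmbH.
Chain via Larkspur Energy Co. (R3): 31% × 23% = 7.13% of Ironwood Services GmbH.
Aggregating (R1): 17.16% + 44% + 7.13% = 68.29%.
68.29% exceeds the 25% threshold by 43.29 percentage points.

43.29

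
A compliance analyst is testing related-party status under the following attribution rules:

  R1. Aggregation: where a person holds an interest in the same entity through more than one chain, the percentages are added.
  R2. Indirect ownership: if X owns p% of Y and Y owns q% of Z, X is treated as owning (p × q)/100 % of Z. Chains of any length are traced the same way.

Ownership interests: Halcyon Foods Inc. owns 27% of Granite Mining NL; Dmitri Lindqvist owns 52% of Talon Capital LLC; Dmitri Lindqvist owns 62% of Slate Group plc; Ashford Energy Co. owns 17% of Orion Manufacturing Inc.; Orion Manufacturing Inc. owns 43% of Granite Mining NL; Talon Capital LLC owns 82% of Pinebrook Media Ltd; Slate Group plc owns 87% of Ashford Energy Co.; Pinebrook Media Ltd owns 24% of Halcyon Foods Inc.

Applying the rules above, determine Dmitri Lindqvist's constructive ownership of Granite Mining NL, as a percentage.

6.706086%

Chain via Slate Group plc → Ashford Energy Co. → Orion Manufacturing Inc. (R2): 62% × 87% × 17% × 43% = 3.943014% of Granite Mining NL.
Chain via Talon Capital LLC → Pinebrook Media Ltd → Halcyon Foods Inc. (R2): 52% × 82% × 24% × 27% = 2.763072% of Granite Mining NL.
Aggregating (R1): 3.943014% + 2.763072% = 6.706086%.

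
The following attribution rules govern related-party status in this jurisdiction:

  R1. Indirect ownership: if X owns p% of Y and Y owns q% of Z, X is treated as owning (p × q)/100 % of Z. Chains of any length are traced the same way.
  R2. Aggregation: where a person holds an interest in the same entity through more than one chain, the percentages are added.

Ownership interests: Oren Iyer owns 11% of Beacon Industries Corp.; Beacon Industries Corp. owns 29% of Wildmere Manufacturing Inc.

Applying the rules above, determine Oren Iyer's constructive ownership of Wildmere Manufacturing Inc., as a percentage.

Chain via Beacon Industries Corp. (R1): 11% × 29% = 3.19% of Wildmere Manufacturing Inc.

3.19%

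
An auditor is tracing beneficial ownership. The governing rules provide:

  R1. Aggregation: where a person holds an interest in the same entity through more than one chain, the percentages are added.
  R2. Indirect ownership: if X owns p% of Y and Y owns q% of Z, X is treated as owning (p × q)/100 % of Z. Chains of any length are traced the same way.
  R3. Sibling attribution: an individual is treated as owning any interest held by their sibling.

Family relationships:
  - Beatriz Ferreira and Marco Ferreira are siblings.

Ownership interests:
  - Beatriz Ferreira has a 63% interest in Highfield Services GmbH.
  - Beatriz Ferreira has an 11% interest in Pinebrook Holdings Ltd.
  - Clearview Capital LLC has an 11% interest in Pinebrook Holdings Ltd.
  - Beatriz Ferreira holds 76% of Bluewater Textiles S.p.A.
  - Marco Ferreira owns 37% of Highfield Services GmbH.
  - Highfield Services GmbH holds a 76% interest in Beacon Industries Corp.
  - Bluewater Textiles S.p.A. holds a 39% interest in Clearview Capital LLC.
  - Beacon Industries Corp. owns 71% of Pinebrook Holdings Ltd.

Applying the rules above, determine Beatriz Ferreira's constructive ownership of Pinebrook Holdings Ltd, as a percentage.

68.2204%

By sibling attribution (R3), Beatriz Ferreira is treated as also owning Marco Ferreira's interest in Highfield Services GmbH, giving 63% + 37% = 100%.
Chain via Highfield Services GmbH → Beacon Industries Corp. (R2): 100% × 76% × 71% = 53.96% of Pinebrook Holdings Ltd.
Chain via Bluewater Textiles S.p.A. → Clearview Capital LLC (R2): 76% × 39% × 11% = 3.2604% of Pinebrook Holdings Ltd.
Direct interest in Pinebrook Holdings Ltd: 11%.
Aggregating (R1): 53.96% + 3.2604% + 11% = 68.2204%.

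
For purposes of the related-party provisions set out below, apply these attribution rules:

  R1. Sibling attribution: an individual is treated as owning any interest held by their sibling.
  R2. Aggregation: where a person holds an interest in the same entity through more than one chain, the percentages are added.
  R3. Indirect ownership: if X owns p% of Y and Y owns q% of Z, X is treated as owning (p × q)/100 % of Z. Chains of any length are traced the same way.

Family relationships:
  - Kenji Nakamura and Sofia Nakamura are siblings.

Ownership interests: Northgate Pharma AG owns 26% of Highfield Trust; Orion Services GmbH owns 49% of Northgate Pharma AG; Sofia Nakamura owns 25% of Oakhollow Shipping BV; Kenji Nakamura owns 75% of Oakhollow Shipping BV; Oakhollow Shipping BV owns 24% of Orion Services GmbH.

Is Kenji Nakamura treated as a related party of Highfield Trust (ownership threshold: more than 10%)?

By sibling attribution (R1), Kenji Nakamura is treated as also owning Sofia Nakamura's interest in Oakhollow Shipping BV, giving 75% + 25% = 100%.
Chain via Oakhollow Shipping BV → Orion Services GmbH → Northgate Pharma AG (R3): 100% × 24% × 49% × 26% = 3.0576% of Highfield Trust.
3.0576% does not exceed the 10% threshold, so Kenji is not a related party to Highfield Trust.

No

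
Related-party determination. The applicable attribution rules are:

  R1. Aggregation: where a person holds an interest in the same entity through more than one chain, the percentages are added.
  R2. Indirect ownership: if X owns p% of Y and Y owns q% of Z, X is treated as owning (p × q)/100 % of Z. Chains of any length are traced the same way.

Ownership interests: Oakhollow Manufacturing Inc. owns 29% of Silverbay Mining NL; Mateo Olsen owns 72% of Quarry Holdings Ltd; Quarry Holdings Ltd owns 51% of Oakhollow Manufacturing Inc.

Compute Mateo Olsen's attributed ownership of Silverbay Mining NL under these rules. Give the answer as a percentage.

Chain via Quarry Holdings Ltd → Oakhollow Manufacturing Inc. (R2): 72% × 51% × 29% = 10.6488% of Silverbay Mining NL.

10.6488%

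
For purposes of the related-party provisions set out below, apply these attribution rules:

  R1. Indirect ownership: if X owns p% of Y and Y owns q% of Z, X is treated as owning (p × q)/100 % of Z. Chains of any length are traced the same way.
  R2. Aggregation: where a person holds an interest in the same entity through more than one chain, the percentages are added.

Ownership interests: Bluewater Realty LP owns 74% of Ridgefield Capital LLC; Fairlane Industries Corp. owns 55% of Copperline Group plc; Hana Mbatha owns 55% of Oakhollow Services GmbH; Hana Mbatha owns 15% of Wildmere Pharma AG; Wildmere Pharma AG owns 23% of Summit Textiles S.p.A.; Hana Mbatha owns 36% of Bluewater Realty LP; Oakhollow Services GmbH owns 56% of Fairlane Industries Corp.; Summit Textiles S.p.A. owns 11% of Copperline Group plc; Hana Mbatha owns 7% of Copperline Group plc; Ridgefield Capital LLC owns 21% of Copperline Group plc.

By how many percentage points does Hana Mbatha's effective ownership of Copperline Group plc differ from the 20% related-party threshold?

9.9139

Chain via Bluewater Realty LP → Ridgefield Capital LLC (R1): 36% × 74% × 21% = 5.5944% of Copperline Group plc.
Chain via Wildmere Pharma AG → Summit Textiles S.p.A. (R1): 15% × 23% × 11% = 0.3795% of Copperline Group plc.
Chain via Oakhollow Services GmbH → Fairlane Industries Corp. (R1): 55% × 56% × 55% = 16.94% of Copperline Group plc.
Direct interest in Copperline Group plc: 7%.
Aggregating (R2): 5.5944% + 0.3795% + 16.94% + 7% = 29.9139%.
29.9139% exceeds the 20% threshold by 9.9139 percentage points.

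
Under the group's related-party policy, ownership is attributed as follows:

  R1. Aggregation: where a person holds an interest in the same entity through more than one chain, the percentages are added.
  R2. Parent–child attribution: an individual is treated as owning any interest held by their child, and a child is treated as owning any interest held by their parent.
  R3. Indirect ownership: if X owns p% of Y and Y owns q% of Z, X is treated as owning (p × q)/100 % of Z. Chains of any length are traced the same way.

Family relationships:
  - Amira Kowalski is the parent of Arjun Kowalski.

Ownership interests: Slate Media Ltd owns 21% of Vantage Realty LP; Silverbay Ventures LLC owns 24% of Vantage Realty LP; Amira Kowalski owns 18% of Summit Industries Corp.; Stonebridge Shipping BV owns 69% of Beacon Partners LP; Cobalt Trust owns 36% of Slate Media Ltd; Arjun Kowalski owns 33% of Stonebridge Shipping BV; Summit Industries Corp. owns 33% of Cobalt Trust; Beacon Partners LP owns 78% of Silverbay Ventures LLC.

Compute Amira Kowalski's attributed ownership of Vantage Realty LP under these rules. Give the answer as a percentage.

By parent–child attribution (R2), Amira Kowalski is treated as owning Arjun Kowalski's 33% interest in Stonebridge Shipping BV.
Chain via Summit Industries Corp. → Cobalt Trust → Slate Media Ltd (R3): 18% × 33% × 36% × 21% = 0.449064% of Vantage Realty LP.
Chain via Stonebridge Shipping BV → Beacon Partners LP → Silverbay Ventures LLC (R3): 33% × 69% × 78% × 24% = 4.262544% of Vantage Realty LP.
Aggregating (R1): 0.449064% + 4.262544% = 4.711608%.

4.711608%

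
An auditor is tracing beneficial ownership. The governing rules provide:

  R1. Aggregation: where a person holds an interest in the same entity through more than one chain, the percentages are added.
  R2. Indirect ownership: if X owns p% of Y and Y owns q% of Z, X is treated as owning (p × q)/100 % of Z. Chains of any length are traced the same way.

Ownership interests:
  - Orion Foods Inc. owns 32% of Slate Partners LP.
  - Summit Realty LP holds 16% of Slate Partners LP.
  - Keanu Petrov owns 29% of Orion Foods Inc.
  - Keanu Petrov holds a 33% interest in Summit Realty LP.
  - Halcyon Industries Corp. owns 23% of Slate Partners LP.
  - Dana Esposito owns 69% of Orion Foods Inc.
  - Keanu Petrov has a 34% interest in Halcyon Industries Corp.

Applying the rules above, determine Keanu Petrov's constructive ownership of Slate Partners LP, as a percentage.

22.38%

Chain via Orion Foods Inc. (R2): 29% × 32% = 9.28% of Slate Partners LP.
Chain via Summit Realty LP (R2): 33% × 16% = 5.28% of Slate Partners LP.
Chain via Halcyon Industries Corp. (R2): 34% × 23% = 7.82% of Slate Partners LP.
Aggregating (R1): 9.28% + 5.28% + 7.82% = 22.38%.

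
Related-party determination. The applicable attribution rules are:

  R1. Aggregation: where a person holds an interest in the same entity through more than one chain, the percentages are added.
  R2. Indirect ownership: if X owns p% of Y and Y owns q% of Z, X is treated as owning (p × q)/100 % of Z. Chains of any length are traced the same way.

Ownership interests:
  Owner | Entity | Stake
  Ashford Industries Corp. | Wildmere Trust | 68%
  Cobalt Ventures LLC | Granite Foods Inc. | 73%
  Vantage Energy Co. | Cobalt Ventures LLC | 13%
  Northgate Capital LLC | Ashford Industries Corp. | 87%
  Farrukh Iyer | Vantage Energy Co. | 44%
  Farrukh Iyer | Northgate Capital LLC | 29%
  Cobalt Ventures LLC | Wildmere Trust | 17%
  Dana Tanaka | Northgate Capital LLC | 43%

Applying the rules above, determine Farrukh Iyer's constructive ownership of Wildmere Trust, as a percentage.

Chain via Vantage Energy Co. → Cobalt Ventures LLC (R2): 44% × 13% × 17% = 0.9724% of Wildmere Trust.
Chain via Northgate Capital LLC → Ashford Industries Corp. (R2): 29% × 87% × 68% = 17.1564% of Wildmere Trust.
Aggregating (R1): 0.9724% + 17.1564% = 18.1288%.

18.1288%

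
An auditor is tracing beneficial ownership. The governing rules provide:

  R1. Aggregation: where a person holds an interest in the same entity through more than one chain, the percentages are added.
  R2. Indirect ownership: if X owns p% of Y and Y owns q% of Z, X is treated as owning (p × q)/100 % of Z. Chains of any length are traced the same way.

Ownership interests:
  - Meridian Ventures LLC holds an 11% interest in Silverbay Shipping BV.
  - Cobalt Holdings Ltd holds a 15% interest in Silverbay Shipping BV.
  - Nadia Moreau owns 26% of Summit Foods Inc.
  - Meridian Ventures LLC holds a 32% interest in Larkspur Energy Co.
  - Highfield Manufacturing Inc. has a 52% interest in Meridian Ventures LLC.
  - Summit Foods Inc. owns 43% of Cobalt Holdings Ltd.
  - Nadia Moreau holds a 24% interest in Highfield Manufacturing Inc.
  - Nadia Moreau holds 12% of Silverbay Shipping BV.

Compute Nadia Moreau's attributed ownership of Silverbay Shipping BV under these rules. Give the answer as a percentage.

Chain via Summit Foods Inc. → Cobalt Holdings Ltd (R2): 26% × 43% × 15% = 1.677% of Silverbay Shipping BV.
Chain via Highfield Manufacturing Inc. → Meridian Ventures LLC (R2): 24% × 52% × 11% = 1.3728% of Silverbay Shipping BV.
Direct interest in Silverbay Shipping BV: 12%.
Aggregating (R1): 1.677% + 1.3728% + 12% = 15.0498%.

15.0498%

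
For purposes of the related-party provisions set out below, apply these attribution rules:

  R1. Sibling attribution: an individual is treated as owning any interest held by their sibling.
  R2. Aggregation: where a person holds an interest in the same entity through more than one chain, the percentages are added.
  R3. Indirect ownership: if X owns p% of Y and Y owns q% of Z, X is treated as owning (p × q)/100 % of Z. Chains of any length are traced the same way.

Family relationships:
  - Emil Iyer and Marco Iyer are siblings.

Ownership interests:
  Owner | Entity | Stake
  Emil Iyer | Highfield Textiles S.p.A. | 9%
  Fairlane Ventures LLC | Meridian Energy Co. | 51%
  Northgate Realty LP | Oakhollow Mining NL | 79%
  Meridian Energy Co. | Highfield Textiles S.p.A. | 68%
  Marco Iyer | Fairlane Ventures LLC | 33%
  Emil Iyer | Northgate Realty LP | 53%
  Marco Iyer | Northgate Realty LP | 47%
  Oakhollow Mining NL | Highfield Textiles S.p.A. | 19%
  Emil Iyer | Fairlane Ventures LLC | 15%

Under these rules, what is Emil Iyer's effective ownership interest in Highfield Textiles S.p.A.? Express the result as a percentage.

By sibling attribution (R1), Emil Iyer is treated as also owning Marco Iyer's interest in Northgate Realty LP, giving 53% + 47% = 100%.
By sibling attribution (R1), Emil Iyer is treated as also owning Marco Iyer's interest in Fairlane Ventures LLC, giving 15% + 33% = 48%.
Chain via Northgate Realty LP → Oakhollow Mining NL (R3): 100% × 79% × 19% = 15.01% of Highfield Textiles S.p.A.
Chain via Fairlane Ventures LLC → Meridian Energy Co. (R3): 48% × 51% × 68% = 16.6464% of Highfield Textiles S.p.A.
Direct interest in Highfield Textiles S.p.A: 9%.
Aggregating (R2): 15.01% + 16.6464% + 9% = 40.6564%.

40.6564%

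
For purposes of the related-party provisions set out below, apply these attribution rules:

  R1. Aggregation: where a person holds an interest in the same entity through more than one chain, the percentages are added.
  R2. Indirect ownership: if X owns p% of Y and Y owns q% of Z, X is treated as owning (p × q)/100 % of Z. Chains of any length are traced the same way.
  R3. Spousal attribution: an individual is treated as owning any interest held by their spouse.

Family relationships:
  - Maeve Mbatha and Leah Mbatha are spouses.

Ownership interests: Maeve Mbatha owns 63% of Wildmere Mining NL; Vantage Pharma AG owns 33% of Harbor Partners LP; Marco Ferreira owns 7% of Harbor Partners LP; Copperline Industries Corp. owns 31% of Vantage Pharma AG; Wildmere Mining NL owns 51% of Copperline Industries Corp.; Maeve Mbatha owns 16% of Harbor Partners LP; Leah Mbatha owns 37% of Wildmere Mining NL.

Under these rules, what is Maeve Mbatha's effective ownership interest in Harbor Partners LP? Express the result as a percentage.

21.2173%

By spousal attribution (R3), Maeve Mbatha is treated as also owning Leah Mbatha's interest in Wildmere Mining NL, giving 63% + 37% = 100%.
Chain via Wildmere Mining NL → Copperline Industries Corp. → Vantage Pharma AG (R2): 100% × 51% × 31% × 33% = 5.2173% of Harbor Partners LP.
Direct interest in Harbor Partners LP: 16%.
Aggregating (R1): 5.2173% + 16% = 21.2173%.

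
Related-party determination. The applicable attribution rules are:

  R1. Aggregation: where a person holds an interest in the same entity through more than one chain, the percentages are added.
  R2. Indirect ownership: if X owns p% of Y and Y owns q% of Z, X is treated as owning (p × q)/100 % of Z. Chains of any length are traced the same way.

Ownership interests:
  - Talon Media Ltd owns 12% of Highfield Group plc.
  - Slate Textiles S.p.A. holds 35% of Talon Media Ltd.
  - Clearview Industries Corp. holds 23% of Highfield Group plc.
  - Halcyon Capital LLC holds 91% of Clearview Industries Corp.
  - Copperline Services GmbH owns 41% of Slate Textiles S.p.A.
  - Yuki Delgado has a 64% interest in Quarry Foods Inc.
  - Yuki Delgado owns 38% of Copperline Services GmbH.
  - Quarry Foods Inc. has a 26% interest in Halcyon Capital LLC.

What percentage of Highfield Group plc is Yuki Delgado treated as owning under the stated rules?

Chain via Copperline Services GmbH → Slate Textiles S.p.A. → Talon Media Ltd (R2): 38% × 41% × 35% × 12% = 0.65436% of Highfield Group plc.
Chain via Quarry Foods Inc. → Halcyon Capital LLC → Clearview Industries Corp. (R2): 64% × 26% × 91% × 23% = 3.482752% of Highfield Group plc.
Aggregating (R1): 0.65436% + 3.482752% = 4.137112%.

4.137112%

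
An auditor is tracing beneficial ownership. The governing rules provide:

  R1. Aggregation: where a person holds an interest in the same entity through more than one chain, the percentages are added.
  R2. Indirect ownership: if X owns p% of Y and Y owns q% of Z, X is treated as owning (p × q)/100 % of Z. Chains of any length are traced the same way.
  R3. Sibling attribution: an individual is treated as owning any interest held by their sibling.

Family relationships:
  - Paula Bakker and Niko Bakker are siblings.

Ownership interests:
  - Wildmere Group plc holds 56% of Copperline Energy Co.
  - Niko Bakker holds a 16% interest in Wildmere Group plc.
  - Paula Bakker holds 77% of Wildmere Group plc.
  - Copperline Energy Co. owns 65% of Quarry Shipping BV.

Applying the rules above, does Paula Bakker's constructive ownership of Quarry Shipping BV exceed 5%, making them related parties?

Yes

By sibling attribution (R3), Paula Bakker is treated as also owning Niko Bakker's interest in Wildmere Group plc, giving 77% + 16% = 93%.
Chain via Wildmere Group plc → Copperline Energy Co. (R2): 93% × 56% × 65% = 33.852% of Quarry Shipping BV.
33.852% exceeds the 5% threshold, so Paula is a related party to Quarry Shipping BV.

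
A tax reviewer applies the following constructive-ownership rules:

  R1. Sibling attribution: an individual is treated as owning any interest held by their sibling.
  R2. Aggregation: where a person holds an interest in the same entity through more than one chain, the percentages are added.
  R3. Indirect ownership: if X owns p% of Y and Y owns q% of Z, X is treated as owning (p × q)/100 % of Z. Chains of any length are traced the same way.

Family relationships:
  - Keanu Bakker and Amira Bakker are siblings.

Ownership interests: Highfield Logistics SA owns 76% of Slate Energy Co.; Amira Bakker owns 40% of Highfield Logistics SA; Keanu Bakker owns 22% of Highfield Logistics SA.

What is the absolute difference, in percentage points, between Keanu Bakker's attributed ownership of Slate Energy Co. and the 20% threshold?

27.12

By sibling attribution (R1), Keanu Bakker is treated as also owning Amira Bakker's interest in Highfield Logistics SA, giving 22% + 40% = 62%.
Chain via Highfield Logistics SA (R3): 62% × 76% = 47.12% of Slate Energy Co.
47.12% exceeds the 20% threshold by 27.12 percentage points.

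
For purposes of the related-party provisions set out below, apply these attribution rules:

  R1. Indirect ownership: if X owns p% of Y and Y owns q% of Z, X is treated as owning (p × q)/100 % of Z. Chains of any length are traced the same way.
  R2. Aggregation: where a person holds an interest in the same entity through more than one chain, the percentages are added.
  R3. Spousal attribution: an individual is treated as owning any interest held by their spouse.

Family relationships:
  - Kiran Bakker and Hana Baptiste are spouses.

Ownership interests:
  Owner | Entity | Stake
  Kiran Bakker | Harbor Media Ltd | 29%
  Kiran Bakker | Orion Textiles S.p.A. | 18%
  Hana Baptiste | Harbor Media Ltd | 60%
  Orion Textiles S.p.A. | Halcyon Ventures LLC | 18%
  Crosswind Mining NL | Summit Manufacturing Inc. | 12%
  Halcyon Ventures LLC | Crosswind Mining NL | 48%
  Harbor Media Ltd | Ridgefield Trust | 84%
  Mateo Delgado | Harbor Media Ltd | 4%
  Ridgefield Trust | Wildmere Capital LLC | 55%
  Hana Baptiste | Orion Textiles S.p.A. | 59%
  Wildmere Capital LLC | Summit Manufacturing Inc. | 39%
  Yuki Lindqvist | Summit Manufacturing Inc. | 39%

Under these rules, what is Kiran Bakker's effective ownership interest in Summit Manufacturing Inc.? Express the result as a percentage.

16.834356%

By spousal attribution (R3), Kiran Bakker is treated as also owning Hana Baptiste's interest in Harbor Media Ltd, giving 29% + 60% = 89%.
By spousal attribution (R3), Kiran Bakker is treated as also owning Hana Baptiste's interest in Orion Textiles S.p.A, giving 18% + 59% = 77%.
Chain via Harbor Media Ltd → Ridgefield Trust → Wildmere Capital LLC (R1): 89% × 84% × 55% × 39% = 16.03602% of Summit Manufacturing Inc.
Chain via Orion Textiles S.p.A. → Halcyon Ventures LLC → Crosswind Mining NL (R1): 77% × 18% × 48% × 12% = 0.798336% of Summit Manufacturing Inc.
Aggregating (R2): 16.03602% + 0.798336% = 16.834356%.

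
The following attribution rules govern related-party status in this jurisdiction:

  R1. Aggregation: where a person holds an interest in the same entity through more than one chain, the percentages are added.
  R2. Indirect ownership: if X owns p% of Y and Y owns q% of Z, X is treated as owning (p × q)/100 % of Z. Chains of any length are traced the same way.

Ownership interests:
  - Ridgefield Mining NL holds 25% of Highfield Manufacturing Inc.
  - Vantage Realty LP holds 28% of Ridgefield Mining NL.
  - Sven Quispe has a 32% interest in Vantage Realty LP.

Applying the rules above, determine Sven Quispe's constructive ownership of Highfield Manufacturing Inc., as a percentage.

Chain via Vantage Realty LP → Ridgefield Mining NL (R2): 32% × 28% × 25% = 2.24% of Highfield Manufacturing Inc.

2.24%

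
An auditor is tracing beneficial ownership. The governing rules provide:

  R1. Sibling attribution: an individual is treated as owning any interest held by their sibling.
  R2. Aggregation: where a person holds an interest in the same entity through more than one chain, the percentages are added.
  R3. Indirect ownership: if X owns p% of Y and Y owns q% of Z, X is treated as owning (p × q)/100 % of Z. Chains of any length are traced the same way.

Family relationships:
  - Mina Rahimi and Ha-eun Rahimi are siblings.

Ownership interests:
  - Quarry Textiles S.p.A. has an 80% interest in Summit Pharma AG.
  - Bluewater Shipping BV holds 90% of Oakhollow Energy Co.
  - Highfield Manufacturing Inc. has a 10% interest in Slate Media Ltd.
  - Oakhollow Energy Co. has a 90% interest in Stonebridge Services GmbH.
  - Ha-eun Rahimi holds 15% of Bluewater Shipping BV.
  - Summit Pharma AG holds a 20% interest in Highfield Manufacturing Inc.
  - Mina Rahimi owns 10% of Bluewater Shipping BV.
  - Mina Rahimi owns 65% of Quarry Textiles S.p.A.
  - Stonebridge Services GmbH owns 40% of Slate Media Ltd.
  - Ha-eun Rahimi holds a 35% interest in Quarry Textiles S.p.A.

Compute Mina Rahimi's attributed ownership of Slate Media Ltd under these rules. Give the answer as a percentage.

9.7%

By sibling attribution (R1), Mina Rahimi is treated as also owning Ha-eun Rahimi's interest in Bluewater Shipping BV, giving 10% + 15% = 25%.
By sibling attribution (R1), Mina Rahimi is treated as also owning Ha-eun Rahimi's interest in Quarry Textiles S.p.A, giving 65% + 35% = 100%.
Chain via Bluewater Shipping BV → Oakhollow Energy Co. → Stonebridge Services GmbH (R3): 25% × 90% × 90% × 40% = 8.1% of Slate Media Ltd.
Chain via Quarry Textiles S.p.A. → Summit Pharma AG → Highfield Manufacturing Inc. (R3): 100% × 80% × 20% × 10% = 1.6% of Slate Media Ltd.
Aggregating (R2): 8.1% + 1.6% = 9.7%.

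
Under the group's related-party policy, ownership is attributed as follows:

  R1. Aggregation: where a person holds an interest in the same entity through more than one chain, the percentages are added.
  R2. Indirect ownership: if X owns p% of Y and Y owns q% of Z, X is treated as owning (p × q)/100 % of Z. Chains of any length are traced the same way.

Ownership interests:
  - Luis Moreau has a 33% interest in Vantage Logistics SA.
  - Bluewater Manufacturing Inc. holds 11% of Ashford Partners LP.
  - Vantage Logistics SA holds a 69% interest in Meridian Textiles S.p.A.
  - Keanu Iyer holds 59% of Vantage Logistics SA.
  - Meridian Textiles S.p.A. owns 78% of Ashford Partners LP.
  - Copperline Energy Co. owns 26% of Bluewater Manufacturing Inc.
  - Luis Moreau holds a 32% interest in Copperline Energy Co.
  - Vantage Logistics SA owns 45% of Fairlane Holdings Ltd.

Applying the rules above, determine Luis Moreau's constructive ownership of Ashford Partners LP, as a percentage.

18.6758%

Chain via Vantage Logistics SA → Meridian Textiles S.p.A. (R2): 33% × 69% × 78% = 17.7606% of Ashford Partners LP.
Chain via Copperline Energy Co. → Bluewater Manufacturing Inc. (R2): 32% × 26% × 11% = 0.9152% of Ashford Partners LP.
Aggregating (R1): 17.7606% + 0.9152% = 18.6758%.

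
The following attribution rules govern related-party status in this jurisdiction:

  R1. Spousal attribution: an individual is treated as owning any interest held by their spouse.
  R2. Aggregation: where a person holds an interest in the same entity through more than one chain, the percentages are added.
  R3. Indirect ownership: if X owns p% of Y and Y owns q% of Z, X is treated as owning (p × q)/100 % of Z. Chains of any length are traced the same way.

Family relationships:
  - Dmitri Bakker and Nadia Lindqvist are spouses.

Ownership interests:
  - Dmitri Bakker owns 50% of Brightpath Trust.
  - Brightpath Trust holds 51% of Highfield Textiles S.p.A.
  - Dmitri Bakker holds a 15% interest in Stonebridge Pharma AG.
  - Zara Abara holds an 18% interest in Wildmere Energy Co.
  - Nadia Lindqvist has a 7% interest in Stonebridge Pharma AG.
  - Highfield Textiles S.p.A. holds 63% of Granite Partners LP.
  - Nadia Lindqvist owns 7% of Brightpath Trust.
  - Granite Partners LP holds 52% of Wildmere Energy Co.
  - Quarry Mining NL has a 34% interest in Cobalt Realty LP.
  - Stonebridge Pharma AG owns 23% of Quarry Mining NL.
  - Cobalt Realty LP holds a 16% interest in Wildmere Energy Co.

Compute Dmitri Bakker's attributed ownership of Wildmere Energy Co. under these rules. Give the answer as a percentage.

By spousal attribution (R1), Dmitri Bakker is treated as also owning Nadia Lindqvist's interest in Brightpath Trust, giving 50% + 7% = 57%.
By spousal attribution (R1), Dmitri Bakker is treated as also owning Nadia Lindqvist's interest in Stonebridge Pharma AG, giving 15% + 7% = 22%.
Chain via Brightpath Trust → Highfield Textiles S.p.A. → Granite Partners LP (R3): 57% × 51% × 63% × 52% = 9.523332% of Wildmere Energy Co.
Chain via Stonebridge Pharma AG → Quarry Mining NL → Cobalt Realty LP (R3): 22% × 23% × 34% × 16% = 0.275264% of Wildmere Energy Co.
Aggregating (R2): 9.523332% + 0.275264% = 9.798596%.

9.798596%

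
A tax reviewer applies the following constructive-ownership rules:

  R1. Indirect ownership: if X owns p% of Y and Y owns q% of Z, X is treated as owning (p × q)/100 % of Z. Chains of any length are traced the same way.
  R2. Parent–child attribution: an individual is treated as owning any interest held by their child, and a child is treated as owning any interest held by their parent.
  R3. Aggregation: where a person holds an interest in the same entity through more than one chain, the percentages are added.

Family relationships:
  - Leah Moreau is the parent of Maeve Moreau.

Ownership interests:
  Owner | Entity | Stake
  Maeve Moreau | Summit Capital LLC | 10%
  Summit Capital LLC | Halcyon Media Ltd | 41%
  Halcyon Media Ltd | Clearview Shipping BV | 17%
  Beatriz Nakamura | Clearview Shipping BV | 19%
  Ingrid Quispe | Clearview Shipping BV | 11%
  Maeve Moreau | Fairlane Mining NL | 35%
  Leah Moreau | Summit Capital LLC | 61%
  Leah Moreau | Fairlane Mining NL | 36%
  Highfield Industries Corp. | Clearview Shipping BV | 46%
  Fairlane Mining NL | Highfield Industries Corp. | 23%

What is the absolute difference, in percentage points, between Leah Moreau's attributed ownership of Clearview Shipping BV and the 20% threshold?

7.5395

By parent–child attribution (R2), Leah Moreau is treated as also owning Maeve Moreau's interest in Summit Capital LLC, giving 61% + 10% = 71%.
By parent–child attribution (R2), Leah Moreau is treated as also owning Maeve Moreau's interest in Fairlane Mining NL, giving 36% + 35% = 71%.
Chain via Summit Capital LLC → Halcyon Media Ltd (R1): 71% × 41% × 17% = 4.9487% of Clearview Shipping BV.
Chain via Fairlane Mining NL → Highfield Industries Corp. (R1): 71% × 23% × 46% = 7.5118% of Clearview Shipping BV.
Aggregating (R3): 4.9487% + 7.5118% = 12.4605%.
12.4605% falls short of the 20% threshold by 7.5395 percentage points.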